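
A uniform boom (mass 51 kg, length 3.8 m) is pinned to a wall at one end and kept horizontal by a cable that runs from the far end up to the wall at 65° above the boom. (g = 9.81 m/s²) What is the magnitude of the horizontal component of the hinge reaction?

Take torques about the hinge: T sin 65° · 3.8 = 51×9.81×1.9 = 950.59 N·m.
So T = 950.59 / (0.9063 × 3.8) = 276.02 N.
ΣF_x = 0: H_x = T cos 65° = 116.65 N.

H_x ≈ 117 N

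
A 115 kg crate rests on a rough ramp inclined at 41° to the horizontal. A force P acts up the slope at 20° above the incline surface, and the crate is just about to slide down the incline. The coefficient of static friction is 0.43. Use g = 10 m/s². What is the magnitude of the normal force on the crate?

N ≈ 703 N

On the verge of sliding down the incline, friction equals μN and acts up the slope.
Perpendicular: N + P sin 20° = W cos 41° = 867.9 N.
Along incline: P cos 20° + μN = W sin 41° with W sin 41° = 754.5 N.
Solving the pair for P and N: P = 481 N, N = 703.4 N (and f = μN = 302.5 N).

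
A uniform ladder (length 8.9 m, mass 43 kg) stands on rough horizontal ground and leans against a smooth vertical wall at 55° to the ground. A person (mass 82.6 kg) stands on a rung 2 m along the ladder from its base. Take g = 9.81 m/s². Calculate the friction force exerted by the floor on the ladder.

f ≈ 275 N

Torques about the foot: N_wall · 8.9 sin 55° = 43×9.81×4.45 cos 55° + 82.6×9.81×2 cos 55° → N_wall = 275.19 N.
ΣF_x = 0: f_floor = N_wall = 275.19 N.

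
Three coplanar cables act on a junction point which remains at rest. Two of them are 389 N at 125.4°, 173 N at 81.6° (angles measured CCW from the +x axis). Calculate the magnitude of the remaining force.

F ≈ 528 N

Sum the known components: ΣF_x = -200.1 N, ΣF_y = 488.2 N.
For equilibrium the remaining force must supply (−ΣF_x, −ΣF_y) = (200.1, -488.2) N.
Magnitude = √((200.1)² + (-488.2)²) = 527.6 N; direction = atan2(-488.2, 200.1) = 292.3°.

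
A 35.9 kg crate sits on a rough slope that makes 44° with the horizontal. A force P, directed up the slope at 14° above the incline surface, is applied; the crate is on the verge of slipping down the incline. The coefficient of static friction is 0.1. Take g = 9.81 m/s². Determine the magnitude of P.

On the verge of sliding down the incline, friction equals μN and acts up the slope.
Perpendicular: N + P sin 14° = W cos 44° = 253.3 N.
Along incline: P cos 14° + μN = W sin 44° with W sin 44° = 244.6 N.
Solving the pair for P and N: P = 231.8 N, N = 197.3 N (and f = μN = 19.73 N).

P ≈ 232 N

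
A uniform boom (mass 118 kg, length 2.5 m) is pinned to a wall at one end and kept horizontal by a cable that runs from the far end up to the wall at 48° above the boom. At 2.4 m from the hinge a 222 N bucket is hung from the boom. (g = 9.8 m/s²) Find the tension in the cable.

T ≈ 1060 N

Take torques about the hinge: T sin 48° · 2.5 = 118×9.8×1.25 + 222×2.4 = 1978.3 N·m.
So T = 1978.3 / (0.7431 × 2.5) = 1064.8 N.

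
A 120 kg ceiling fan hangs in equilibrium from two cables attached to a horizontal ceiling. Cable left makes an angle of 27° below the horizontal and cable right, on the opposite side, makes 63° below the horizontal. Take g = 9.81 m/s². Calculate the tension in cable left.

Weight W = 120 × 9.81 = 1177 N acts straight down.
Horizontal: T_left cos 27° = T_right cos 63°  →  T_right = 1.963 T_left.
Vertical: T_left sin 27° + T_right sin 63° = 1177.
Substituting the horizontal relation into the vertical equation gives 2.203 T_left = 1177, so T_left = 534.4 N.

T_left ≈ 534 N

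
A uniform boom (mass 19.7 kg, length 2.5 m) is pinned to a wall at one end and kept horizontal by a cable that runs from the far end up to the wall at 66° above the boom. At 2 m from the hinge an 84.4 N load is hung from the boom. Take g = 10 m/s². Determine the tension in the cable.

T ≈ 182 N

Take torques about the hinge: T sin 66° · 2.5 = 19.7×10×1.25 + 84.4×2 = 415.05 N·m.
So T = 415.05 / (0.9135 × 2.5) = 181.73 N.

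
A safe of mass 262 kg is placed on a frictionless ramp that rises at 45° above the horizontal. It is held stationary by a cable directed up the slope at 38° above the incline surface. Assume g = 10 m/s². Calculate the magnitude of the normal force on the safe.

Take axes along and perpendicular to the incline. Weight components: W sin 45° = 1853 N down-slope, W cos 45° = 1853 N into the surface.
Along incline: T cos 38° = W sin 45° → T = 2351 N.
Perpendicular: N = W cos 45° − T sin 38° = 405.2 N.

N ≈ 405 N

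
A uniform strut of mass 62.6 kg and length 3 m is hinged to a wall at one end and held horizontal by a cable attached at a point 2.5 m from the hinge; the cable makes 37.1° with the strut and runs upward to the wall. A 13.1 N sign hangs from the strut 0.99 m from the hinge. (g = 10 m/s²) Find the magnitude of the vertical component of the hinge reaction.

Take torques about the hinge: T sin 37.1° · 2.5 = 62.6×10×1.5 + 13.1×0.99 = 951.97 N·m.
So T = 951.97 / (0.6032 × 2.5) = 631.27 N.
ΣF_y = 0: H_y = (62.6×10 + 13.1) − T sin 37.1° = 639.1 − 380.79 = 258.31 N.

|H_y| ≈ 258 N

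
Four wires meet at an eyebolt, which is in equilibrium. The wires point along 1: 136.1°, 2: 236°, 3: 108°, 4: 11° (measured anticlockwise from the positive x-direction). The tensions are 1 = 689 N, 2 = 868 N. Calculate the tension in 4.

T_4 ≈ 1020 N

Resolve: ΣF_x = 689 cos 136.1° + 868 cos 236° + T_3 cos 108° + T_4 cos 11° = 0.
        ΣF_y = 689 sin 136.1° + 868 sin 236° + T_3 sin 108° + T_4 sin 11° = 0.
The known terms sum to (-981.8, -241.9) N, so -0.3090 T_3 + 0.9816 T_4 = 981.8 and 0.9511 T_3 + 0.1908 T_4 = 241.9.
Solving simultaneously: T_3 = 50.44 N, T_4 = 1016 N.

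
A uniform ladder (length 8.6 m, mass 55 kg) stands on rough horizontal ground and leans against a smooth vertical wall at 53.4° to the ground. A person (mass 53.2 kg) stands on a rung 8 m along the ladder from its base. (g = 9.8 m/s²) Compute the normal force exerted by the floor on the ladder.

N_floor ≈ 1060 N

ΣF_y = 0: N_floor = 55×9.8 + 53.2×9.8 = 1060.4 N.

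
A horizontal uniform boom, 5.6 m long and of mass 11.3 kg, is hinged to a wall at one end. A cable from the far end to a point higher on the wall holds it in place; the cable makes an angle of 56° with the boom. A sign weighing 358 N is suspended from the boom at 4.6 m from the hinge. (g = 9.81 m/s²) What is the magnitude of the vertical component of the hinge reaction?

Take torques about the hinge: T sin 56° · 5.6 = 11.3×9.81×2.8 + 358×4.6 = 1957.2 N·m.
So T = 1957.2 / (0.8290 × 5.6) = 421.57 N.
ΣF_y = 0: H_y = (11.3×9.81 + 358) − T sin 56° = 468.85 − 349.5 = 119.36 N.

|H_y| ≈ 119 N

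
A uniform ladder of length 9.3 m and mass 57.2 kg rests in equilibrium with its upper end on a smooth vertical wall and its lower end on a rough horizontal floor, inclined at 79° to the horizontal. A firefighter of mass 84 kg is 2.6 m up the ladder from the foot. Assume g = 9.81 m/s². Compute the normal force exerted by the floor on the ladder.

ΣF_y = 0: N_floor = 57.2×9.81 + 84×9.81 = 1385.2 N.

N_floor ≈ 1390 N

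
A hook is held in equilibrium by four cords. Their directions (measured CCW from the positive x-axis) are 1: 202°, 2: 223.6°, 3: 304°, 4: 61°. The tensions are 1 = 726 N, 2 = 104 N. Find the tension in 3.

T_3 ≈ 548 N

Resolve: ΣF_x = 726 cos 202° + 104 cos 223.6° + T_3 cos 304° + T_4 cos 61° = 0.
        ΣF_y = 726 sin 202° + 104 sin 223.6° + T_3 sin 304° + T_4 sin 61° = 0.
The known terms sum to (-748.4, -343.7) N, so 0.5592 T_3 + 0.4848 T_4 = 748.4 and -0.8290 T_3 + 0.8746 T_4 = 343.7.
Solving simultaneously: T_3 = 547.7 N, T_4 = 912.1 N.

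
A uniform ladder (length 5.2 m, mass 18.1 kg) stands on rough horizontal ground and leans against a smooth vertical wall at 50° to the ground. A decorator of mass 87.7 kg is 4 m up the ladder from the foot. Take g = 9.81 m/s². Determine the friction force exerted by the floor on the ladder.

Torques about the foot: N_wall · 5.2 sin 50° = 18.1×9.81×2.6 cos 50° + 87.7×9.81×4 cos 50° → N_wall = 629.81 N.
ΣF_x = 0: f_floor = N_wall = 629.81 N.

f ≈ 630 N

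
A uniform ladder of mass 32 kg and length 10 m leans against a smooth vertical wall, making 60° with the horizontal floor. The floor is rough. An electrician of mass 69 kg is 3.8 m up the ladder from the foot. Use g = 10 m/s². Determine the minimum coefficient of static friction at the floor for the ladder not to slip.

μ_min ≈ 0.241

ΣF_y = 0: N_floor = 32×10 + 69×10 = 1010 N.
Torques about the foot: N_wall · 10 sin 60° = 32×10×5 cos 60° + 69×10×3.8 cos 60° → N_wall = 243.76 N.
ΣF_x = 0: f_floor = N_wall = 243.76 N.
μ_min = f_floor / N_floor = 243.76 / 1010 = 0.2413.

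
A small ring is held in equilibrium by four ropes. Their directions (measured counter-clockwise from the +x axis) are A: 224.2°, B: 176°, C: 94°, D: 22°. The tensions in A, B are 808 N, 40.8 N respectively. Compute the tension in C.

T_C ≈ 302 N

Resolve: ΣF_x = 808 cos 224.2° + 40.8 cos 176° + T_C cos 94° + T_D cos 22° = 0.
        ΣF_y = 808 sin 224.2° + 40.8 sin 176° + T_C sin 94° + T_D sin 22° = 0.
The known terms sum to (-620, -560.5) N, so -0.0698 T_C + 0.9272 T_D = 620 and 0.9976 T_C + 0.3746 T_D = 560.5.
Solving simultaneously: T_C = 302.2 N, T_D = 691.4 N.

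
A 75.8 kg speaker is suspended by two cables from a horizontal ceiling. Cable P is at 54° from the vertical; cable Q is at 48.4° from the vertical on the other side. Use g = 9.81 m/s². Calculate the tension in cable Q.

T_Q ≈ 616 N

Angles from the horizontal: cable P is 90° − 54° = 36°, cable Q is 90° − 48.4° = 41.6°.
Weight W = 75.8 × 9.81 = 743.6 N acts straight down.
Horizontal: T_P cos 36° = T_Q cos 41.6°  →  T_P = 0.9243 T_Q.
Vertical: T_P sin 36° + T_Q sin 41.6° = 743.6.
Substituting the horizontal relation into the vertical equation gives 1.207 T_Q = 743.6, so T_Q = 616 N.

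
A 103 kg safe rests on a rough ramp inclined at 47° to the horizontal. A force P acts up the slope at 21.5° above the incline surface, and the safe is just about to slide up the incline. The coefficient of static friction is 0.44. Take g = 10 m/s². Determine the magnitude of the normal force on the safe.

On the verge of sliding up the incline, friction equals μN and acts down the slope.
Perpendicular: N + P sin 21.5° = W cos 47° = 702.5 N.
Along incline: P cos 21.5° = W sin 47° + μN  with W sin 47° = 753.3 N.
Solving the pair for P and N: P = 973.2 N, N = 345.8 N (and f = μN = 152.1 N).

N ≈ 346 N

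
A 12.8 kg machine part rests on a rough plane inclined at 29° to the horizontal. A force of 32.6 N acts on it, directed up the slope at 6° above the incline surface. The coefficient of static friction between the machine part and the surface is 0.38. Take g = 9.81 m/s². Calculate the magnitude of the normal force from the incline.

N ≈ 106 N

Axes along / perpendicular to the incline. W sin 29° = 60.88 N down-slope; W cos 29° = 109.8 N into the surface.
Perpendicular: N = W cos 29° − P sin 6° = 109.8 − 3.408 = 106.4 N.
Along incline: P cos 6° + f = W sin 29° (friction acts up-slope) → f = 60.88 − 32.42 = 28.46 N.
|f| = 28.46 N ≤ μN = 40.44 N, so the machine part is indeed static.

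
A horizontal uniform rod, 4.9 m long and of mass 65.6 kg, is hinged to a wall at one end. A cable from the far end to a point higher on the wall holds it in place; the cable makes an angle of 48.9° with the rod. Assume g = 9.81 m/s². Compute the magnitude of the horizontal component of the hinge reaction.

H_x ≈ 281 N

Take torques about the hinge: T sin 48.9° · 4.9 = 65.6×9.81×2.45 = 1576.7 N·m.
So T = 1576.7 / (0.7536 × 4.9) = 427 N.
ΣF_x = 0: H_x = T cos 48.9° = 280.7 N.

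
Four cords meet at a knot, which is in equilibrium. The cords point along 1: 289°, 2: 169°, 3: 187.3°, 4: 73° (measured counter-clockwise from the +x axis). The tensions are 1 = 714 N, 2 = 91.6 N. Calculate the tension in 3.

T_3 ≈ 361 N

Resolve: ΣF_x = 714 cos 289° + 91.6 cos 169° + T_3 cos 187.3° + T_4 cos 73° = 0.
        ΣF_y = 714 sin 289° + 91.6 sin 169° + T_3 sin 187.3° + T_4 sin 73° = 0.
The known terms sum to (142.5, -657.6) N, so -0.9919 T_3 + 0.2924 T_4 = -142.5 and -0.1271 T_3 + 0.9563 T_4 = 657.6.
Solving simultaneously: T_3 = 360.5 N, T_4 = 735.6 N.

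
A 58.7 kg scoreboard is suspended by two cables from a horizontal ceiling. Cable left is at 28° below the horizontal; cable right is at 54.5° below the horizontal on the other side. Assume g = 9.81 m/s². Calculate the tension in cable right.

T_right ≈ 513 N

Weight W = 58.7 × 9.81 = 575.8 N acts straight down.
Horizontal: T_left cos 28° = T_right cos 54.5°  →  T_left = 0.6577 T_right.
Vertical: T_left sin 28° + T_right sin 54.5° = 575.8.
Substituting the horizontal relation into the vertical equation gives 1.123 T_right = 575.8, so T_right = 512.8 N.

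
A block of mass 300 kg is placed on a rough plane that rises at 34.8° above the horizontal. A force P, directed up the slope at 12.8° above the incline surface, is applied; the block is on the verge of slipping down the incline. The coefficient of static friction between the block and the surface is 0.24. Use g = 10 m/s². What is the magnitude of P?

P ≈ 1220 N

On the verge of sliding down the incline, friction equals μN and acts up the slope.
Perpendicular: N + P sin 12.8° = W cos 34.8° = 2463 N.
Along incline: P cos 12.8° + μN = W sin 34.8° with W sin 34.8° = 1712 N.
Solving the pair for P and N: P = 1216 N, N = 2194 N (and f = μN = 526.6 N).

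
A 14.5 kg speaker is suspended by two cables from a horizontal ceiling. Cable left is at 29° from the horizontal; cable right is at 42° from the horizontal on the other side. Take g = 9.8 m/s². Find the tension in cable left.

T_left ≈ 112 N

Weight W = 14.5 × 9.8 = 142.1 N acts straight down.
Horizontal: T_left cos 29° = T_right cos 42°  →  T_right = 1.177 T_left.
Vertical: T_left sin 29° + T_right sin 42° = 142.1.
Substituting the horizontal relation into the vertical equation gives 1.272 T_left = 142.1, so T_left = 111.7 N.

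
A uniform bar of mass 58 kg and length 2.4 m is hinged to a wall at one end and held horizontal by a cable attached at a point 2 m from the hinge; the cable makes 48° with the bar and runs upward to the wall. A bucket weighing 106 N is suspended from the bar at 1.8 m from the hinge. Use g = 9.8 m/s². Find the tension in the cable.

T ≈ 587 N

Take torques about the hinge: T sin 48° · 2 = 58×9.8×1.2 + 106×1.8 = 872.88 N·m.
So T = 872.88 / (0.7431 × 2) = 587.29 N.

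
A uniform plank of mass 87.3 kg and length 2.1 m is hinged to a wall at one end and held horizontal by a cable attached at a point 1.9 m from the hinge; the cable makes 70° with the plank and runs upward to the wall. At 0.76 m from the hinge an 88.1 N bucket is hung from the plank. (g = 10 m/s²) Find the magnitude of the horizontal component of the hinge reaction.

H_x ≈ 188 N

Take torques about the hinge: T sin 70° · 1.9 = 87.3×10×1.05 + 88.1×0.76 = 983.61 N·m.
So T = 983.61 / (0.9397 × 1.9) = 550.91 N.
ΣF_x = 0: H_x = T cos 70° = 188.42 N.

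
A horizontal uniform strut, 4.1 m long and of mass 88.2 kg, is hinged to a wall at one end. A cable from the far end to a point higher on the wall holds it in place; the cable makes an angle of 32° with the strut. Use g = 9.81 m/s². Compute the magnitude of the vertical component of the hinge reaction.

|H_y| ≈ 433 N

Take torques about the hinge: T sin 32° · 4.1 = 88.2×9.81×2.05 = 1773.7 N·m.
So T = 1773.7 / (0.5299 × 4.1) = 816.39 N.
ΣF_y = 0: H_y = (88.2×9.81) − T sin 32° = 865.24 − 432.62 = 432.62 N.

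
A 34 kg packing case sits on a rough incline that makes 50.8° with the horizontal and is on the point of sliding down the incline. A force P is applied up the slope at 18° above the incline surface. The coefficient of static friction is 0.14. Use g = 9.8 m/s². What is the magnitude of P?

P ≈ 252 N

On the verge of sliding down the incline, friction equals μN and acts up the slope.
Perpendicular: N + P sin 18° = W cos 50.8° = 210.6 N.
Along incline: P cos 18° + μN = W sin 50.8° with W sin 50.8° = 258.2 N.
Solving the pair for P and N: P = 252 N, N = 132.7 N (and f = μN = 18.58 N).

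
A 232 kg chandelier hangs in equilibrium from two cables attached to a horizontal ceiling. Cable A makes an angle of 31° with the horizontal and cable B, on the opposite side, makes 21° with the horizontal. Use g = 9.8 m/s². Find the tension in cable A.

Weight W = 232 × 9.8 = 2274 N acts straight down.
Horizontal: T_A cos 31° = T_B cos 21°  →  T_B = 0.9182 T_A.
Vertical: T_A sin 31° + T_B sin 21° = 2274.
Substituting the horizontal relation into the vertical equation gives 0.8441 T_A = 2274, so T_A = 2694 N.

T_A ≈ 2690 N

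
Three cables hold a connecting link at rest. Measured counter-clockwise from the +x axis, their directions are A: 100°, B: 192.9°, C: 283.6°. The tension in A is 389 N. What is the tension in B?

Resolve: ΣF_x = 389 cos 100° + T_B cos 192.9° + T_C cos 283.6° = 0.
        ΣF_y = 389 sin 100° + T_B sin 192.9° + T_C sin 283.6° = 0.
The known terms sum to (-67.55, 383.1) N, so -0.9748 T_B + 0.2351 T_C = 67.55 and -0.2233 T_B − 0.9720 T_C = -383.1.
Solving simultaneously: T_B = 24.43 N, T_C = 388.5 N.

T_B ≈ 24.4 N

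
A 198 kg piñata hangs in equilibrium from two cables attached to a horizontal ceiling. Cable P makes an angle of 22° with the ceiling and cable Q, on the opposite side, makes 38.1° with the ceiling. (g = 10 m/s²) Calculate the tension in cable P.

T_P ≈ 1800 N

Weight W = 198 × 10 = 1980 N acts straight down.
Horizontal: T_P cos 22° = T_Q cos 38.1°  →  T_Q = 1.178 T_P.
Vertical: T_P sin 22° + T_Q sin 38.1° = 1980.
Substituting the horizontal relation into the vertical equation gives 1.102 T_P = 1980, so T_P = 1797 N.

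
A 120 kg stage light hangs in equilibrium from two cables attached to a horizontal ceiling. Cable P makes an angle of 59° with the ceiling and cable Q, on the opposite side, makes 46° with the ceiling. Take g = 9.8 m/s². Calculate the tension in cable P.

T_P ≈ 846 N

Weight W = 120 × 9.8 = 1176 N acts straight down.
Horizontal: T_P cos 59° = T_Q cos 46°  →  T_Q = 0.7414 T_P.
Vertical: T_P sin 59° + T_Q sin 46° = 1176.
Substituting the horizontal relation into the vertical equation gives 1.391 T_P = 1176, so T_P = 845.7 N.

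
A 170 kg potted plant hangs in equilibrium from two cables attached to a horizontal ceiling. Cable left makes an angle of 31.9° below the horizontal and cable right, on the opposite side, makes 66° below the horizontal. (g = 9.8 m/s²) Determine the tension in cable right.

Weight W = 170 × 9.8 = 1666 N acts straight down.
Horizontal: T_left cos 31.9° = T_right cos 66°  →  T_left = 0.4791 T_right.
Vertical: T_left sin 31.9° + T_right sin 66° = 1666.
Substituting the horizontal relation into the vertical equation gives 1.167 T_right = 1666, so T_right = 1428 N.

T_right ≈ 1430 N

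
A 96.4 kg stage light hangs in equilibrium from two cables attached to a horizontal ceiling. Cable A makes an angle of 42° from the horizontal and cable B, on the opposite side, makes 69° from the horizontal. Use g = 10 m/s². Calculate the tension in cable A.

T_A ≈ 370 N

Weight W = 96.4 × 10 = 964 N acts straight down.
Horizontal: T_A cos 42° = T_B cos 69°  →  T_B = 2.074 T_A.
Vertical: T_A sin 42° + T_B sin 69° = 964.
Substituting the horizontal relation into the vertical equation gives 2.605 T_A = 964, so T_A = 370 N.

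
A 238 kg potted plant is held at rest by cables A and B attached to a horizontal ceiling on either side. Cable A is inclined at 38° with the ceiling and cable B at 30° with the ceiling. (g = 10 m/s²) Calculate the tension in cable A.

T_A ≈ 2220 N

Weight W = 238 × 10 = 2380 N acts straight down.
Horizontal: T_A cos 38° = T_B cos 30°  →  T_B = 0.9099 T_A.
Vertical: T_A sin 38° + T_B sin 30° = 2380.
Substituting the horizontal relation into the vertical equation gives 1.071 T_A = 2380, so T_A = 2223 N.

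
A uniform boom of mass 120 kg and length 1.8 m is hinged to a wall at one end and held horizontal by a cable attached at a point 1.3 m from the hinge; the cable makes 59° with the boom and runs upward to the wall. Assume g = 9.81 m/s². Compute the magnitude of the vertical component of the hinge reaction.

Take torques about the hinge: T sin 59° · 1.3 = 120×9.81×0.9 = 1059.5 N·m.
So T = 1059.5 / (0.8572 × 1.3) = 950.79 N.
ΣF_y = 0: H_y = (120×9.81) − T sin 59° = 1177.2 − 814.98 = 362.22 N.

|H_y| ≈ 362 N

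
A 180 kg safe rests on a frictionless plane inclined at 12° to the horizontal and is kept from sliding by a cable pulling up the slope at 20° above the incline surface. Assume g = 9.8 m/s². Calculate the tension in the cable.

Take axes along and perpendicular to the incline. Weight components: W sin 12° = 366.8 N down-slope, W cos 12° = 1725 N into the surface.
Along incline: T cos 20° = W sin 12° → T = 390.3 N.
Perpendicular: N = W cos 12° − T sin 20° = 1592 N.

T ≈ 390 N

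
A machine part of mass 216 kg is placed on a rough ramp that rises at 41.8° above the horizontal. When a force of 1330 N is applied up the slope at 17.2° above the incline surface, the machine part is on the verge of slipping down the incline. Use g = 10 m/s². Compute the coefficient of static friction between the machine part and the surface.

μ ≈ 0.139

On the verge of sliding down the incline, friction is at its maximum μN and acts up the slope.
Perpendicular to incline: N = W cos 41.8° − P sin 17.2° = 1610 − 393.3 = 1217 N.
Along incline: P cos 17.2° + μN = W sin 41.8° → μ = (W sin 41.8° − P cos 17.2°) / N = 0.139.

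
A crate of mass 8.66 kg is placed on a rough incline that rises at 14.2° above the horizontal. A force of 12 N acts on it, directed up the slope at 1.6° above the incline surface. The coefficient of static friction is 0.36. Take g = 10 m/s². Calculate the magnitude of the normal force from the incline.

N ≈ 83.6 N

Axes along / perpendicular to the incline. W sin 14.2° = 21.24 N down-slope; W cos 14.2° = 83.95 N into the surface.
Perpendicular: N = W cos 14.2° − P sin 1.6° = 83.95 − 0.3351 = 83.62 N.
Along incline: P cos 1.6° + f = W sin 14.2° (friction acts up-slope) → f = 21.24 − 12 = 9.248 N.
|f| = 9.248 N ≤ μN = 30.1 N, so the crate is indeed static.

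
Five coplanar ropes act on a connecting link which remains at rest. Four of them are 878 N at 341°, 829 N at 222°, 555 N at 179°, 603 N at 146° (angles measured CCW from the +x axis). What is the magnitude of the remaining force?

F ≈ 975 N

Sum the known components: ΣF_x = -840.7 N, ΣF_y = -493.7 N.
For equilibrium the remaining force must supply (−ΣF_x, −ΣF_y) = (840.7, 493.7) N.
Magnitude = √((840.7)² + (493.7)²) = 975 N; direction = atan2(493.7, 840.7) = 30.4°.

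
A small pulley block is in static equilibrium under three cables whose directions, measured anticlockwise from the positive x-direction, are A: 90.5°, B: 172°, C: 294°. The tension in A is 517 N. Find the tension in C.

T_C ≈ 603 N

Resolve: ΣF_x = 517 cos 90.5° + T_B cos 172° + T_C cos 294° = 0.
        ΣF_y = 517 sin 90.5° + T_B sin 172° + T_C sin 294° = 0.
The known terms sum to (-4.512, 517) N, so -0.9903 T_B + 0.4067 T_C = 4.512 and 0.1392 T_B − 0.9135 T_C = -517.
Solving simultaneously: T_B = 243.1 N, T_C = 602.9 N.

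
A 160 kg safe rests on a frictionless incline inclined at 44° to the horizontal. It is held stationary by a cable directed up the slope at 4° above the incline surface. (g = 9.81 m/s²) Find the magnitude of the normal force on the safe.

Take axes along and perpendicular to the incline. Weight components: W sin 44° = 1090 N down-slope, W cos 44° = 1129 N into the surface.
Along incline: T cos 4° = W sin 44° → T = 1093 N.
Perpendicular: N = W cos 44° − T sin 4° = 1053 N.

N ≈ 1050 N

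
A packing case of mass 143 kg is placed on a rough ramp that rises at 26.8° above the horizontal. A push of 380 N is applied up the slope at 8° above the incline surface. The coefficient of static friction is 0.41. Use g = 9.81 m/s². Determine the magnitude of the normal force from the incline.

Axes along / perpendicular to the incline. W sin 26.8° = 632.5 N down-slope; W cos 26.8° = 1252 N into the surface.
Perpendicular: N = W cos 26.8° − P sin 8° = 1252 − 52.89 = 1199 N.
Along incline: P cos 8° + f = W sin 26.8° (friction acts up-slope) → f = 632.5 − 376.3 = 256.2 N.
|f| = 256.2 N ≤ μN = 491.7 N, so the packing case is indeed static.

N ≈ 1200 N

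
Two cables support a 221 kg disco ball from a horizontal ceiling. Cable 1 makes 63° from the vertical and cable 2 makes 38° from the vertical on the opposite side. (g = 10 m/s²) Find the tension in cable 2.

T_2 ≈ 2010 N

Angles from the horizontal: cable 1 is 90° − 63° = 27°, cable 2 is 90° − 38° = 52°.
Weight W = 221 × 10 = 2210 N acts straight down.
Horizontal: T_1 cos 27° = T_2 cos 52°  →  T_1 = 0.691 T_2.
Vertical: T_1 sin 27° + T_2 sin 52° = 2210.
Substituting the horizontal relation into the vertical equation gives 1.102 T_2 = 2210, so T_2 = 2006 N.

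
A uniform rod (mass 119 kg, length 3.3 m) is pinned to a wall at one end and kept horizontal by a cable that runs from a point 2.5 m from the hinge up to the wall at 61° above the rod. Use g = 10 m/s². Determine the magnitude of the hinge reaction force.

Take torques about the hinge: T sin 61° · 2.5 = 119×10×1.65 = 1963.5 N·m.
So T = 1963.5 / (0.8746 × 2.5) = 897.99 N.
ΣF_x = 0: H_x = T cos 61° = 435.35 N.
ΣF_y = 0: H_y = (119×10) − T sin 61° = 1190 − 785.4 = 404.6 N.
|H| = √(H_x² + H_y²) = √((435.35)² + (404.6)²) = 594.34 N.

|H| ≈ 594 N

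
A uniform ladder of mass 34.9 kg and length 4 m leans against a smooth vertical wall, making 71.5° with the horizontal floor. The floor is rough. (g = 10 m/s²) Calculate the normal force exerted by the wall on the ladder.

Torques about the foot: N_wall · 4 sin 71.5° = 34.9×10×2 cos 71.5° → N_wall = 58.387 N.

N_wall ≈ 58.4 N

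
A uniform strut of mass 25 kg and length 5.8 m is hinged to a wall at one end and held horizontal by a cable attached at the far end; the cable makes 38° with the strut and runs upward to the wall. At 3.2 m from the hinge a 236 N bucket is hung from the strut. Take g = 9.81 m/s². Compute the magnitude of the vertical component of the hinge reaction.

|H_y| ≈ 228 N

Take torques about the hinge: T sin 38° · 5.8 = 25×9.81×2.9 + 236×3.2 = 1466.4 N·m.
So T = 1466.4 / (0.6157 × 5.8) = 410.67 N.
ΣF_y = 0: H_y = (25×9.81 + 236) − T sin 38° = 481.25 − 252.83 = 228.42 N.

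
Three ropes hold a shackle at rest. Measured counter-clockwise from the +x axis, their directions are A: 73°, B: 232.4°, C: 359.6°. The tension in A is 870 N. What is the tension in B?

T_B ≈ 1050 N

Resolve: ΣF_x = 870 cos 73° + T_B cos 232.4° + T_C cos 359.6° = 0.
        ΣF_y = 870 sin 73° + T_B sin 232.4° + T_C sin 359.6° = 0.
The known terms sum to (254.4, 832) N, so -0.6101 T_B + 1.0000 T_C = -254.4 and -0.7923 T_B − 0.0070 T_C = -832.
Solving simultaneously: T_B = 1047 N, T_C = 384.3 N.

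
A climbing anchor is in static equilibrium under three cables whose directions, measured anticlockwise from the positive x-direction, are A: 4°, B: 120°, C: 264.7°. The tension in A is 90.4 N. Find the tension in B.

Resolve: ΣF_x = 90.4 cos 4° + T_B cos 120° + T_C cos 264.7° = 0.
        ΣF_y = 90.4 sin 4° + T_B sin 120° + T_C sin 264.7° = 0.
The known terms sum to (90.18, 6.306) N, so -0.5000 T_B − 0.0924 T_C = -90.18 and 0.8660 T_B − 0.9957 T_C = -6.306.
Solving simultaneously: T_B = 154.4 N, T_C = 140.6 N.

T_B ≈ 154 N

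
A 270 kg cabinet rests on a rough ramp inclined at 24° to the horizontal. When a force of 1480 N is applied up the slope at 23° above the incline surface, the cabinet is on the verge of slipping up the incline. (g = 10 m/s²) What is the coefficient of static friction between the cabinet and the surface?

μ ≈ 0.140

On the verge of sliding up the incline, friction is at its maximum μN and acts down the slope.
Perpendicular to incline: N = W cos 24° − P sin 23° = 2467 − 578.3 = 1888 N.
Along incline: P cos 23° − μN = W sin 24° → μ = −(W sin 24° − P cos 23°) / N = 0.1399.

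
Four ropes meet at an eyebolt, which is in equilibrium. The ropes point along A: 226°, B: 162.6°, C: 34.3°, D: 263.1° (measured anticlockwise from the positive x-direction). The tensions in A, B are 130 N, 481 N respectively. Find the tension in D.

T_D ≈ 467 N

Resolve: ΣF_x = 130 cos 226° + 481 cos 162.6° + T_C cos 34.3° + T_D cos 263.1° = 0.
        ΣF_y = 130 sin 226° + 481 sin 162.6° + T_C sin 34.3° + T_D sin 263.1° = 0.
The known terms sum to (-549.3, 50.32) N, so 0.8261 T_C − 0.1201 T_D = 549.3 and 0.5635 T_C − 0.9928 T_D = -50.32.
Solving simultaneously: T_C = 732.8 N, T_D = 466.7 N.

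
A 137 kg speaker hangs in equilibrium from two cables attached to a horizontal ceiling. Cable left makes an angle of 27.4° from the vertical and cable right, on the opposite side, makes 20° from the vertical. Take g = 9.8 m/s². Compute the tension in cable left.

T_left ≈ 624 N

Angles from the horizontal: cable left is 90° − 27.4° = 62.6°, cable right is 90° − 20° = 70°.
Weight W = 137 × 9.8 = 1343 N acts straight down.
Horizontal: T_left cos 62.6° = T_right cos 70°  →  T_right = 1.346 T_left.
Vertical: T_left sin 62.6° + T_right sin 70° = 1343.
Substituting the horizontal relation into the vertical equation gives 2.152 T_left = 1343, so T_left = 623.8 N.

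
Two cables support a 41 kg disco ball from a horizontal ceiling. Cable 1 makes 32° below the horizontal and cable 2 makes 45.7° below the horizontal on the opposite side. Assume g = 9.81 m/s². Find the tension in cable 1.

T_1 ≈ 288 N

Weight W = 41 × 9.81 = 402.2 N acts straight down.
Horizontal: T_1 cos 32° = T_2 cos 45.7°  →  T_2 = 1.214 T_1.
Vertical: T_1 sin 32° + T_2 sin 45.7° = 402.2.
Substituting the horizontal relation into the vertical equation gives 1.399 T_1 = 402.2, so T_1 = 287.5 N.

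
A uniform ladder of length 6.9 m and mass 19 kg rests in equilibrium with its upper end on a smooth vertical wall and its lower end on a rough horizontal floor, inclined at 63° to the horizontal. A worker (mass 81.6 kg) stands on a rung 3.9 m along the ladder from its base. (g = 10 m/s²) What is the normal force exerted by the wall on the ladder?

Torques about the foot: N_wall · 6.9 sin 63° = 19×10×3.45 cos 63° + 81.6×10×3.9 cos 63° → N_wall = 283.41 N.

N_wall ≈ 283 N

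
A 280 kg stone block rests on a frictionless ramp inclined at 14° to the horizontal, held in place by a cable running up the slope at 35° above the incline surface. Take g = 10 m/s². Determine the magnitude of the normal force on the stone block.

N ≈ 2240 N

Take axes along and perpendicular to the incline. Weight components: W sin 14° = 677.4 N down-slope, W cos 14° = 2717 N into the surface.
Along incline: T cos 35° = W sin 14° → T = 826.9 N.
Perpendicular: N = W cos 14° − T sin 35° = 2243 N.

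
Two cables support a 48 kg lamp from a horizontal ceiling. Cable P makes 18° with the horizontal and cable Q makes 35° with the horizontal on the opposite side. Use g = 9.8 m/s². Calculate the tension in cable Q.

T_Q ≈ 560 N

Weight W = 48 × 9.8 = 470.4 N acts straight down.
Horizontal: T_P cos 18° = T_Q cos 35°  →  T_P = 0.8613 T_Q.
Vertical: T_P sin 18° + T_Q sin 35° = 470.4.
Substituting the horizontal relation into the vertical equation gives 0.8397 T_Q = 470.4, so T_Q = 560.2 N.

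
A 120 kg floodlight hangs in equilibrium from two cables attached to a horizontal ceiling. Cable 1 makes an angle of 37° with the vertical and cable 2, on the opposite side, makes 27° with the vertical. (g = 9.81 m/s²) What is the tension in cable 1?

T_1 ≈ 595 N

Angles from the horizontal: cable 1 is 90° − 37° = 53°, cable 2 is 90° − 27° = 63°.
Weight W = 120 × 9.81 = 1177 N acts straight down.
Horizontal: T_1 cos 53° = T_2 cos 63°  →  T_2 = 1.326 T_1.
Vertical: T_1 sin 53° + T_2 sin 63° = 1177.
Substituting the horizontal relation into the vertical equation gives 1.98 T_1 = 1177, so T_1 = 594.6 N.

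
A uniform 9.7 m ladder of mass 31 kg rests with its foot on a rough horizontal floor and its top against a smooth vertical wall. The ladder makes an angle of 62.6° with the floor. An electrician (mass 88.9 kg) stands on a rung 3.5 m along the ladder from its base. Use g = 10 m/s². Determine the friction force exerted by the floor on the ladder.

f ≈ 247 N

Torques about the foot: N_wall · 9.7 sin 62.6° = 31×10×4.85 cos 62.6° + 88.9×10×3.5 cos 62.6° → N_wall = 246.62 N.
ΣF_x = 0: f_floor = N_wall = 246.62 N.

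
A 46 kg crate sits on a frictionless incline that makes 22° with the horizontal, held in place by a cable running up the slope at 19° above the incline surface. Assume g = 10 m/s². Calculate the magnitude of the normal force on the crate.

Take axes along and perpendicular to the incline. Weight components: W sin 22° = 172.3 N down-slope, W cos 22° = 426.5 N into the surface.
Along incline: T cos 19° = W sin 22° → T = 182.2 N.
Perpendicular: N = W cos 22° − T sin 19° = 367.2 N.

N ≈ 367 N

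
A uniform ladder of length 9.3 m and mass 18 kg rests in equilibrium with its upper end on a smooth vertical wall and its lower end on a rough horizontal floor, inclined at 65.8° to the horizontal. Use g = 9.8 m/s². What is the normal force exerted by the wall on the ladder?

Torques about the foot: N_wall · 9.3 sin 65.8° = 18×9.8×4.65 cos 65.8° → N_wall = 39.639 N.

N_wall ≈ 39.6 N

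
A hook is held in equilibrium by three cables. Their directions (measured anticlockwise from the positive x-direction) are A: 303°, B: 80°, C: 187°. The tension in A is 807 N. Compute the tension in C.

T_C ≈ 576 N

Resolve: ΣF_x = 807 cos 303° + T_B cos 80° + T_C cos 187° = 0.
        ΣF_y = 807 sin 303° + T_B sin 80° + T_C sin 187° = 0.
The known terms sum to (439.5, -676.8) N, so 0.1736 T_B − 0.9925 T_C = -439.5 and 0.9848 T_B − 0.1219 T_C = 676.8.
Solving simultaneously: T_B = 758.5 N, T_C = 575.5 N.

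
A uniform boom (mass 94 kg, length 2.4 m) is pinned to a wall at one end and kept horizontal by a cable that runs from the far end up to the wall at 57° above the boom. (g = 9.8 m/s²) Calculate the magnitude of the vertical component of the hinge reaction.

|H_y| ≈ 461 N

Take torques about the hinge: T sin 57° · 2.4 = 94×9.8×1.2 = 1105.4 N·m.
So T = 1105.4 / (0.8387 × 2.4) = 549.2 N.
ΣF_y = 0: H_y = (94×9.8) − T sin 57° = 921.2 − 460.6 = 460.6 N.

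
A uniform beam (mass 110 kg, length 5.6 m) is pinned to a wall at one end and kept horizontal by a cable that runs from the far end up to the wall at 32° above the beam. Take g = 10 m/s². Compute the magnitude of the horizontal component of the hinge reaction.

H_x ≈ 880 N

Take torques about the hinge: T sin 32° · 5.6 = 110×10×2.8 = 3080 N·m.
So T = 3080 / (0.5299 × 5.6) = 1037.9 N.
ΣF_x = 0: H_x = T cos 32° = 880.18 N.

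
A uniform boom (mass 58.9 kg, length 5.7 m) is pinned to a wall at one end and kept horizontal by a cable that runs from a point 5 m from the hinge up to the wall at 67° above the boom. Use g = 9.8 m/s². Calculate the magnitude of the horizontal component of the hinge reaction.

Take torques about the hinge: T sin 67° · 5 = 58.9×9.8×2.85 = 1645.1 N·m.
So T = 1645.1 / (0.9205 × 5) = 357.43 N.
ΣF_x = 0: H_x = T cos 67° = 139.66 N.

H_x ≈ 140 N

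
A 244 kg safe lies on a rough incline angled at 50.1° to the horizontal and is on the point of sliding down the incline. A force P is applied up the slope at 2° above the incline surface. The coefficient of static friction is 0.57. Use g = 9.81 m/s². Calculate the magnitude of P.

P ≈ 981 N

On the verge of sliding down the incline, friction equals μN and acts up the slope.
Perpendicular: N + P sin 2° = W cos 50.1° = 1535 N.
Along incline: P cos 2° + μN = W sin 50.1° with W sin 50.1° = 1836 N.
Solving the pair for P and N: P = 981.3 N, N = 1501 N (and f = μN = 855.7 N).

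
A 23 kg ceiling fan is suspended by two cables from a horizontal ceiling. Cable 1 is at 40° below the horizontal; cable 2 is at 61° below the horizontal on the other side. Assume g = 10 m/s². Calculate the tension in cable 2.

Weight W = 23 × 10 = 230 N acts straight down.
Horizontal: T_1 cos 40° = T_2 cos 61°  →  T_1 = 0.6329 T_2.
Vertical: T_1 sin 40° + T_2 sin 61° = 230.
Substituting the horizontal relation into the vertical equation gives 1.281 T_2 = 230, so T_2 = 179.5 N.

T_2 ≈ 179 N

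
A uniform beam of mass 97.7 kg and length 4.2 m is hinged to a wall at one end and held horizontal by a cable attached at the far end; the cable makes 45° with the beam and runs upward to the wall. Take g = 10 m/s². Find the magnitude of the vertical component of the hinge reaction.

|H_y| ≈ 488 N

Take torques about the hinge: T sin 45° · 4.2 = 97.7×10×2.1 = 2051.7 N·m.
So T = 2051.7 / (0.7071 × 4.2) = 690.84 N.
ΣF_y = 0: H_y = (97.7×10) − T sin 45° = 977 − 488.5 = 488.5 N.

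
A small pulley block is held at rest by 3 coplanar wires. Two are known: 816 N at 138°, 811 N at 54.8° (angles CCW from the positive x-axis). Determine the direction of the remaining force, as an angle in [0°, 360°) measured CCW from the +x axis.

Sum the known components: ΣF_x = -138.9 N, ΣF_y = 1209 N.
For equilibrium the remaining force must supply (−ΣF_x, −ΣF_y) = (138.9, -1209) N.
Magnitude = √((138.9)² + (-1209)²) = 1217 N; direction = atan2(-1209, 138.9) = 276.6°.

θ ≈ 277°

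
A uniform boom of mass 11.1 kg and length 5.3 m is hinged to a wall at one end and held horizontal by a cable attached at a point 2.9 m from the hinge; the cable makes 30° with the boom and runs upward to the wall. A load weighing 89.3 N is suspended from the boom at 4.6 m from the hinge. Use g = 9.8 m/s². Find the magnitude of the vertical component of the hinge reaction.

|H_y| ≈ 43 N

Take torques about the hinge: T sin 30° · 2.9 = 11.1×9.8×2.65 + 89.3×4.6 = 699.05 N·m.
So T = 699.05 / (0.5000 × 2.9) = 482.1 N.
ΣF_y = 0: H_y = (11.1×9.8 + 89.3) − T sin 30° = 198.08 − 241.05 = -42.971 N.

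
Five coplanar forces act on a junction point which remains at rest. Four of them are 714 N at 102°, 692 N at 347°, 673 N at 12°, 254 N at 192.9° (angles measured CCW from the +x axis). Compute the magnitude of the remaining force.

Sum the known components: ΣF_x = 936.5 N, ΣF_y = 626 N.
For equilibrium the remaining force must supply (−ΣF_x, −ΣF_y) = (-936.5, -626) N.
Magnitude = √((-936.5)² + (-626)²) = 1126 N; direction = atan2(-626, -936.5) = 213.8°.

F ≈ 1130 N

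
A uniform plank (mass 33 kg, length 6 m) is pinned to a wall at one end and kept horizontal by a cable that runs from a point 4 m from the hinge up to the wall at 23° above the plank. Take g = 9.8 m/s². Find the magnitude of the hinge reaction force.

Take torques about the hinge: T sin 23° · 4 = 33×9.8×3 = 970.2 N·m.
So T = 970.2 / (0.3907 × 4) = 620.76 N.
ΣF_x = 0: H_x = T cos 23° = 571.41 N.
ΣF_y = 0: H_y = (33×9.8) − T sin 23° = 323.4 − 242.55 = 80.85 N.
|H| = √(H_x² + H_y²) = √((571.41)² + (80.85)²) = 577.1 N.

|H| ≈ 577 N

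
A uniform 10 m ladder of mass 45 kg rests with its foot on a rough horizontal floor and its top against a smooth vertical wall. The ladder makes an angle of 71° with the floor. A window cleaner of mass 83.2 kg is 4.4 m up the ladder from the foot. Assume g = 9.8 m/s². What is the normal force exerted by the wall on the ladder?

N_wall ≈ 199 N

Torques about the foot: N_wall · 10 sin 71° = 45×9.8×5 cos 71° + 83.2×9.8×4.4 cos 71° → N_wall = 199.45 N.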